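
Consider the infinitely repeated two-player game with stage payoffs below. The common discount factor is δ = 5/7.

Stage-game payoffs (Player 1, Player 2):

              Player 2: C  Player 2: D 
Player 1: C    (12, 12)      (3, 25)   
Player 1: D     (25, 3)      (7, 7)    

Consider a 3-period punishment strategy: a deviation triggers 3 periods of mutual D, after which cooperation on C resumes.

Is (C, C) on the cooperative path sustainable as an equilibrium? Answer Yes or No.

Comparing payoff streams over the 4 periods until play realigns: cooperate → 12(1+δ+…+δ^3); deviate → 25 + 7(δ+…+δ^3).
Cooperation is sustained iff (12−7)(δ+…+δ^3) ≥ 25−12.
δ+…+δ^3 = 5/7·(1−(5/7)^3)/(1−5/7) = 1.5889, and (25−12)/(12−7) = 2.6000.
1.5889 < 2.6000, so cooperation is not sustainable.

No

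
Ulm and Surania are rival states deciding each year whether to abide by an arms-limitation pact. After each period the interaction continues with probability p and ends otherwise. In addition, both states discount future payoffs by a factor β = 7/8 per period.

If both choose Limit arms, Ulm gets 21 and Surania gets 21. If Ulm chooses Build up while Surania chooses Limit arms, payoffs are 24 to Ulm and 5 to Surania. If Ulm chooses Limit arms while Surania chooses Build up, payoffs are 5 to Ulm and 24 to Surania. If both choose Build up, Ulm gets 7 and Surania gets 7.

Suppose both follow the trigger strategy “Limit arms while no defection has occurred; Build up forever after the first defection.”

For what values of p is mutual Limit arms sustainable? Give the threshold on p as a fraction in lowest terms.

Expected continuation weight on next period's payoff is β·p = 7/8·p, which plays the role of the discount factor.
Cooperation requires 7/8·p ≥ (24−21)/(24−7) = 3/17, hence p ≥ 24/119.

24/119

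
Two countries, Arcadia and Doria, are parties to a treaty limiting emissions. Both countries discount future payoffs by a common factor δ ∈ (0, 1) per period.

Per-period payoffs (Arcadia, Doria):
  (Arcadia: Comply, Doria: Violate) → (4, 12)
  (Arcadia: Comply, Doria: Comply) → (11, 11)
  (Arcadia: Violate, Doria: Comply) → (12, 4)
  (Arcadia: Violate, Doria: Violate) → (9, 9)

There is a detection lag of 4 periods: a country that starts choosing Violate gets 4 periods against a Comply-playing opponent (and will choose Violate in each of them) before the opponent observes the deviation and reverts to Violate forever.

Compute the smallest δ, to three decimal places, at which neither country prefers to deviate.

0.760

Deviating for the 4 undetected periods gains 12−11 = 1 per period over cooperation, then loses 11−9 = 2 per period forever once punishment starts.
Gain: 1(1 + δ + … + δ^3); loss: 2·δ^4/(1−δ).
No profitable deviation ⇔ 1(1−δ^4) ≤ 2·δ^4, i.e. δ^4 ≥ 1/(1+2) = 1/3.
Hence δ ≥ (1/3)^(1/4) ≈ 0.760.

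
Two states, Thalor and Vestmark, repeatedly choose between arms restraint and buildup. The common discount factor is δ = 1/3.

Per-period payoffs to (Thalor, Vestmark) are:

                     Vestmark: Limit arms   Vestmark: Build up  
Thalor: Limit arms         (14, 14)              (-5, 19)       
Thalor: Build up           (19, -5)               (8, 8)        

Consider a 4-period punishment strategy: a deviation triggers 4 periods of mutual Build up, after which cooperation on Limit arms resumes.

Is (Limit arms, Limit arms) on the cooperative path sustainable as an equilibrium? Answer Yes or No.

No

IC: δ+…+δ^4 ≥ (19−14)/(14−8) = 5/6.
At δ = 1/3: partial sum = 0.4938 < 0.8333. Cooperation not sustainable.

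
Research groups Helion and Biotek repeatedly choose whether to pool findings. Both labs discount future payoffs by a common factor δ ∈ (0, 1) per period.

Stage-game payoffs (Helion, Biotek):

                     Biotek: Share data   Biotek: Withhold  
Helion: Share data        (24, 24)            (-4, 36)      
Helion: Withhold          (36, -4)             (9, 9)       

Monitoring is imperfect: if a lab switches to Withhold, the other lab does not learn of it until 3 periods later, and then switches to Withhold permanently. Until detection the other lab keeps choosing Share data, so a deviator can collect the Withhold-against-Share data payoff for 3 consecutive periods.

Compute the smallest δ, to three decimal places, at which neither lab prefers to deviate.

0.763

A deviator earns 36 for 3 periods, then 9 forever; cooperating earns 24 forever. Multiplying the IC by (1−δ):
24 ≥ 36(1−δ^3) + 9δ^3, so 27·δ^3 ≥ 12 and δ^3 ≥ 4/9.
δ ≥ (4/9)^(1/3) ≈ 0.763.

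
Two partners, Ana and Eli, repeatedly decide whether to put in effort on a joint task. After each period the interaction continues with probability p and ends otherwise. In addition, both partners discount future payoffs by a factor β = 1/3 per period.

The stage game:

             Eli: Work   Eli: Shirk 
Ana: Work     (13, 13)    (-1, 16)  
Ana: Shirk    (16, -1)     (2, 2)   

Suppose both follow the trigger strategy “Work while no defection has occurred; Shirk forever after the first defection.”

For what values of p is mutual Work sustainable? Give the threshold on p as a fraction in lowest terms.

With continuation probability p and discount β, the effective per-period discount factor is βp.
Grim-trigger IC: βp ≥ (16−13)/(16−2) = 3/14.
So p ≥ (3/14)/(1/3) = 9/14.

9/14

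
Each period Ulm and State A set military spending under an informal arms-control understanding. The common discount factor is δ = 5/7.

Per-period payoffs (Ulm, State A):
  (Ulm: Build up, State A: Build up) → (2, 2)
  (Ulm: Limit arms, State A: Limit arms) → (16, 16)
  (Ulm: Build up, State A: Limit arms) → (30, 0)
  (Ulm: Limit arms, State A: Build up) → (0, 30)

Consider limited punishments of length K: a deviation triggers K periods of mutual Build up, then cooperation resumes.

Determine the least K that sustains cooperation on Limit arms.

No profitable deviation requires (16−2)(δ+…+δ^K) ≥ 30−16, i.e. δ+…+δ^K ≥ 1 ≈ 1.0000.
With δ = 5/7, the partial sums are K=1: 0.7143, K=2: 1.2245.
K = 2 is the first length at which the sum reaches 1.0000.

2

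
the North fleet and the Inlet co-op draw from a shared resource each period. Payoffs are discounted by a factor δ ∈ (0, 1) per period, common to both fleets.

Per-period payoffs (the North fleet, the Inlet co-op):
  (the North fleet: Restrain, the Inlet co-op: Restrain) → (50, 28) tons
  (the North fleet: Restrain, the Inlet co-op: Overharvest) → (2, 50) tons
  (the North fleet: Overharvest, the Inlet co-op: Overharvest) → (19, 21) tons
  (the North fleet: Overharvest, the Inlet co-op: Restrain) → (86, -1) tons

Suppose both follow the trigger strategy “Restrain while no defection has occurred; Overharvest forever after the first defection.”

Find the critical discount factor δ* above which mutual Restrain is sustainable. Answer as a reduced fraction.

the North fleet: cooperation gives 50 each period; deviation gives 86 once then 19 forever.
  50/(1−δ) ≥ 86 + 19δ/(1−δ) ⇒ δ ≥ 36/67.
the Inlet co-op: cooperation gives 28 each period; deviation gives 50 once then 21 forever.
  δ ≥ 22/29.
Both must hold, so the binding constraint is the Inlet co-op's: δ ≥ 22/29.

22/29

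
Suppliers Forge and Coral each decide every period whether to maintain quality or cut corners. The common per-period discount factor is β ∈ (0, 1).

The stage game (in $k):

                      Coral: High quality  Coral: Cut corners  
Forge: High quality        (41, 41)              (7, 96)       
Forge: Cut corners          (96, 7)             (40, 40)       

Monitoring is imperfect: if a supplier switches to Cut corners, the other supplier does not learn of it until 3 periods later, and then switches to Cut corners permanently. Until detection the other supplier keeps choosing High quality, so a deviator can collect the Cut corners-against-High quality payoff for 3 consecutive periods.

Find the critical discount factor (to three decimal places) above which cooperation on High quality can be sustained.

0.994

The best deviation is to choose Cut corners for all 3 undetected periods, earning 96 each, then 40 forever once detected.
Deviation value: 96(1−β^3)/(1−β) + 40β^3/(1−β); cooperation value: 41/(1−β).
IC: 41 ≥ 96(1−β^3) + 40β^3 = 96 − 56β^3.
So β^3 ≥ 55/56, giving β ≥ (55/56)^(1/3) ≈ 0.994.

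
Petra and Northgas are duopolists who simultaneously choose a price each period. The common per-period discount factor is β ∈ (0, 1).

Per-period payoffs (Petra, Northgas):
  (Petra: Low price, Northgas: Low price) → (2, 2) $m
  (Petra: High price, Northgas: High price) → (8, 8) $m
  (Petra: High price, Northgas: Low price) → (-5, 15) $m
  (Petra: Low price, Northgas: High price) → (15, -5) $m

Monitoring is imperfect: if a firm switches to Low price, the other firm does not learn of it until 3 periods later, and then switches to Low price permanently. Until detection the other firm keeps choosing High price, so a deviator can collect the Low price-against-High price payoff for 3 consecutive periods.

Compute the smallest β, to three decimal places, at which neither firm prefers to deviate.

Deviating for the 3 undetected periods gains 15−8 = 7 per period over cooperation, then loses 8−2 = 6 per period forever once punishment starts.
Gain: 7(1 + β + … + β^2); loss: 6·β^3/(1−β).
No profitable deviation ⇔ 7(1−β^3) ≤ 6·β^3, i.e. β^3 ≥ 7/(7+6) = 7/13.
Hence β ≥ (7/13)^(1/3) ≈ 0.814.

0.814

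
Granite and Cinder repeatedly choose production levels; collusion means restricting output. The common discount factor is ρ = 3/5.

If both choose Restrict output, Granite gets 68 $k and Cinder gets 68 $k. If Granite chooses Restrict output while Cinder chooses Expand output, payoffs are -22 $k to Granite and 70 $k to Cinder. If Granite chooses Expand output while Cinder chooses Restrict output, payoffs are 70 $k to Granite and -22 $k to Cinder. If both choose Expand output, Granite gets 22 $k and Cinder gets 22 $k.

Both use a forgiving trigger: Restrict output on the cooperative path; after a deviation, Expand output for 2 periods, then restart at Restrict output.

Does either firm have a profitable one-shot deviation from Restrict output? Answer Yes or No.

Comparing payoff streams over the 3 periods until play realigns: cooperate → 68(1+ρ+…+ρ^2); deviate → 70 + 22(ρ+…+ρ^2).
Cooperation is sustained iff (68−22)(ρ+…+ρ^2) ≥ 70−68.
ρ+…+ρ^2 = 3/5·(1−(3/5)^2)/(1−3/5) = 0.9600, and (70−68)/(68−22) = 0.0435.
0.9600 ≥ 0.0435, so cooperation is sustainable.

No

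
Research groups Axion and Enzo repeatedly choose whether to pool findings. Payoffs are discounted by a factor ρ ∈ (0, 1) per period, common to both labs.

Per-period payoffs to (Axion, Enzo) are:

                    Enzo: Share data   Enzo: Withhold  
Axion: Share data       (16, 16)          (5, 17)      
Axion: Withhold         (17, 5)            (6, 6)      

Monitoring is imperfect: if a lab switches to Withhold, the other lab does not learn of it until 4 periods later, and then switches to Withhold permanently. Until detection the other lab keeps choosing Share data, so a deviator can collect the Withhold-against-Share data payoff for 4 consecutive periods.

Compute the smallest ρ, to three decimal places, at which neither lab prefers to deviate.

0.549

Deviating for the 4 undetected periods gains 17−16 = 1 per period over cooperation, then loses 16−6 = 10 per period forever once punishment starts.
Gain: 1(1 + ρ + … + ρ^3); loss: 10·ρ^4/(1−ρ).
No profitable deviation ⇔ 1(1−ρ^4) ≤ 10·ρ^4, i.e. ρ^4 ≥ 1/(1+10) = 1/11.
Hence ρ ≥ (1/11)^(1/4) ≈ 0.549.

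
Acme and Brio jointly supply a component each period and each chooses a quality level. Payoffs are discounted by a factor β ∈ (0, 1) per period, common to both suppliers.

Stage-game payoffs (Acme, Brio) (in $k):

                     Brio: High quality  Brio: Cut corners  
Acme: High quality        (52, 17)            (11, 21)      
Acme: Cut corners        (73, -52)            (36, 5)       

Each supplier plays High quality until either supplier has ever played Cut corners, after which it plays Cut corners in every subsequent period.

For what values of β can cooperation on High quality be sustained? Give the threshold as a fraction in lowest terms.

21/37

For Acme: deviation gain 73−52 = 21, per-period punishment loss 52−36 = 16. IC gives β ≥ 21/37.
For Brio: gain 4, loss 12 per period, so β ≥ 4/16 = 1/4.
The tighter constraint is Acme's, so cooperation needs β ≥ 21/37.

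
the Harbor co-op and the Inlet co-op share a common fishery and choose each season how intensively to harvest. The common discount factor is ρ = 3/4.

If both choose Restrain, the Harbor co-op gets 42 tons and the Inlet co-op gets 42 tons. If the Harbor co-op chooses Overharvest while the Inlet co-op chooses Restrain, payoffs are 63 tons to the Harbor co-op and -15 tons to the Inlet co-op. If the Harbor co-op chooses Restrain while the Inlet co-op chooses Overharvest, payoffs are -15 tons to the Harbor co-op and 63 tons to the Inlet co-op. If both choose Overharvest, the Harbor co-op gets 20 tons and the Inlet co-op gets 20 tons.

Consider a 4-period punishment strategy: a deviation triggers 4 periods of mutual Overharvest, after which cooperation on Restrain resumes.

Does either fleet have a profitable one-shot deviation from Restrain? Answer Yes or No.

IC: ρ+…+ρ^4 ≥ (63−42)/(42−20) = 21/22.
At ρ = 3/4: partial sum = 2.0508 ≥ 0.9545. Cooperation sustainable.

No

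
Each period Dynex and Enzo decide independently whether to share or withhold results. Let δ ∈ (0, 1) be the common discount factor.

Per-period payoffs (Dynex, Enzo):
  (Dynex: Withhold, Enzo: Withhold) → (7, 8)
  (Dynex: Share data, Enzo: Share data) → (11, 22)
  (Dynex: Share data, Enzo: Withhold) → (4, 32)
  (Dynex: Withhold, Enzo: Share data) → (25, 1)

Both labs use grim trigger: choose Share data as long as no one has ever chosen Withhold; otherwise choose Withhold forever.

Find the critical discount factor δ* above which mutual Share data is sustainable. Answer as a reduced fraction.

For Dynex: deviation gain 25−11 = 14, per-period punishment loss 11−7 = 4. IC gives δ ≥ 14/18 = 7/9.
For Enzo: gain 10, loss 14 per period, so δ ≥ 10/24 = 5/12.
The tighter constraint is Dynex's, so cooperation needs δ ≥ 7/9.

7/9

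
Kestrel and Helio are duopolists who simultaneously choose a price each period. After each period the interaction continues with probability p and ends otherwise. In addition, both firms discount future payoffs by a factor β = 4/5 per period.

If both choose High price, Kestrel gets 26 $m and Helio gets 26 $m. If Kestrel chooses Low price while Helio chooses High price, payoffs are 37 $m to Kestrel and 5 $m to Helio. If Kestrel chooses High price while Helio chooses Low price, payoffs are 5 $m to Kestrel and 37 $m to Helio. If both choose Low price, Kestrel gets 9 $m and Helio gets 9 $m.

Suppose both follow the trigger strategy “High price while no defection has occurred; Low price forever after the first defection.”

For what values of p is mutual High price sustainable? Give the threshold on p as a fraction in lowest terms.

Expected continuation weight on next period's payoff is β·p = 4/5·p, which plays the role of the discount factor.
Cooperation requires 4/5·p ≥ (37−26)/(37−9) = 11/28, hence p ≥ 55/112.

55/112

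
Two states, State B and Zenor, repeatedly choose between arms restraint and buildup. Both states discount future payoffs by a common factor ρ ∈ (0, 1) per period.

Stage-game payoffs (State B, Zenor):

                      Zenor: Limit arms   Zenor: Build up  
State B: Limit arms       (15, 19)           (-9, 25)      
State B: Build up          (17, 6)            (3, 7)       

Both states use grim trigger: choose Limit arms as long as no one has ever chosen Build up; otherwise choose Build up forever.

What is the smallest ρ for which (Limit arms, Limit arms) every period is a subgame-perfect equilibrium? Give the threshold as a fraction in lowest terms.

State B's threshold: (17−15)/(17−3) = 1/7.
Zenor's threshold: (25−19)/(25−7) = 1/3.
1/7 < 1/3, so Zenor binds and ρ* = 1/3.

1/3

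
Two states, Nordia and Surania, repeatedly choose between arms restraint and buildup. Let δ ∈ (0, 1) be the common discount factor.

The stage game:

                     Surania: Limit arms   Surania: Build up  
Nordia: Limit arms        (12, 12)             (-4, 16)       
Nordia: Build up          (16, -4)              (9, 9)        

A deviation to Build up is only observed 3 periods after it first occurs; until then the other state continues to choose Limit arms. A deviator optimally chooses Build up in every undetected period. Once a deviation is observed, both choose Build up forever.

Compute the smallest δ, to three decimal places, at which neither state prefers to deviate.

A deviator earns 16 for 3 periods, then 9 forever; cooperating earns 12 forever. Multiplying the IC by (1−δ):
12 ≥ 16(1−δ^3) + 9δ^3, so 7·δ^3 ≥ 4 and δ^3 ≥ 4/7.
δ ≥ (4/7)^(1/3) ≈ 0.830.

0.830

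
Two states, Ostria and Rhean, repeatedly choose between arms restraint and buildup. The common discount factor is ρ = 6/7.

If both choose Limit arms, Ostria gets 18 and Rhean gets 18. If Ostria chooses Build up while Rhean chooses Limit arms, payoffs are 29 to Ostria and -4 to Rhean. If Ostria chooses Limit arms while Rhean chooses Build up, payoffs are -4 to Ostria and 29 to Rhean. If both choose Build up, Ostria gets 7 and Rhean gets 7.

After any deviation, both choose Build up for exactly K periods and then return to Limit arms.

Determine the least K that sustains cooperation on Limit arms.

2

Need Σ_{k=1}^{K} ρ^k ≥ (29−18)/(18−7) = 1.0000 at ρ = 6/7.
At K = 1 the sum is 0.8571 < 1.0000; at K = 2 it is 1.5918 ≥ 1.0000.
So the minimum punishment length is K = 2.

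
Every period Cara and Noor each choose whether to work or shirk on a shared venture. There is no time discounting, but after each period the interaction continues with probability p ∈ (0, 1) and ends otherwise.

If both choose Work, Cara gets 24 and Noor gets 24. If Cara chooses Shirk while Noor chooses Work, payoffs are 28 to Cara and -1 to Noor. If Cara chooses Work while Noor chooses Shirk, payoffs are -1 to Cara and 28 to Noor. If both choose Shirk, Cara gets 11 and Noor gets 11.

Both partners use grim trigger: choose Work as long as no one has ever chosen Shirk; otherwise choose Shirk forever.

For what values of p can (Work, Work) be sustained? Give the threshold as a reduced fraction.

4/17

Expected cooperation value is 24 + p·24 + p²·24 + … = 24/(1−p); deviation gives 28 + p·11/(1−p).
24 ≥ 28(1−p) + 11p ⇒ 17p ≥ 4 ⇒ p ≥ 4/17.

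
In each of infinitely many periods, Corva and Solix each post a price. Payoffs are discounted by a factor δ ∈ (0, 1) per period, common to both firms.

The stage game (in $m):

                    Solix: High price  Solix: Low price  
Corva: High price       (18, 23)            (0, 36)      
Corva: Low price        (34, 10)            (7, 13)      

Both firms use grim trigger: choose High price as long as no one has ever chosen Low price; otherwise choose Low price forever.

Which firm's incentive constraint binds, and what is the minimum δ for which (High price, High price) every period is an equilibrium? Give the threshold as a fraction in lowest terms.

Corva; δ ≥ 16/27

Corva's threshold: (34−18)/(34−7) = 16/27.
Solix's threshold: (36−23)/(36−13) = 13/23.
16/27 > 13/23, so Corva binds and δ* = 16/27.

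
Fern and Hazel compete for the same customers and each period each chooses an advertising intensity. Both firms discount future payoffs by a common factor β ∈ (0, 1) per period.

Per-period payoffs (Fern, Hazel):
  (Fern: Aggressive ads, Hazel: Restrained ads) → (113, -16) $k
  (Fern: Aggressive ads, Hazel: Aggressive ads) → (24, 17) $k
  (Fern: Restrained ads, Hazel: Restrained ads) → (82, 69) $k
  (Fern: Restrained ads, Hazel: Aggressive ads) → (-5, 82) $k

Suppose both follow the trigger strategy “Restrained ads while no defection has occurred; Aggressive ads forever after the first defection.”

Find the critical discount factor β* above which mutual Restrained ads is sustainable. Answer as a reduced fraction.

Fern's threshold: (113−82)/(113−24) = 31/89.
Hazel's threshold: (82−69)/(82−17) = 1/5.
31/89 > 1/5, so Fern binds and β* = 31/89.

31/89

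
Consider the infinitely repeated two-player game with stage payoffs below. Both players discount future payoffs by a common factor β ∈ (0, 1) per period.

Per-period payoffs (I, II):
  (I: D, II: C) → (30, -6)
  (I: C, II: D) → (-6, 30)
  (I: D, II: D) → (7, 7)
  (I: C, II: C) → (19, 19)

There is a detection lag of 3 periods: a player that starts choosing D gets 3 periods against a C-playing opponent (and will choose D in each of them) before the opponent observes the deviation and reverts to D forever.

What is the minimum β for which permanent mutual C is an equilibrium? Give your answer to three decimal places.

Deviating for the 3 undetected periods gains 30−19 = 11 per period over cooperation, then loses 19−7 = 12 per period forever once punishment starts.
Gain: 11(1 + β + … + β^2); loss: 12·β^3/(1−β).
No profitable deviation ⇔ 11(1−β^3) ≤ 12·β^3, i.e. β^3 ≥ 11/(11+12) = 11/23.
Hence β ≥ (11/23)^(1/3) ≈ 0.782.

0.782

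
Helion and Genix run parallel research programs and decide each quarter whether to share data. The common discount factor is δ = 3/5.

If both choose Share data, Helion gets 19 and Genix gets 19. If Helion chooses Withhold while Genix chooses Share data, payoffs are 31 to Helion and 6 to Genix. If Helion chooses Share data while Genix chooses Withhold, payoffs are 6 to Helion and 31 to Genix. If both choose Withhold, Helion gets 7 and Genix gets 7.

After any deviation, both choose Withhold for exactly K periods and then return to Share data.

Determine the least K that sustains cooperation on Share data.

IC: δ(1−δ^K)/(1−δ) ≥ (31−19)/(19−7) = 1.
With δ = 3/5: need 1 − δ^K ≥ 1·(1−3/5)/(3/5), i.e. δ^K ≤ 0.3333.
Since (3/5)^2 = 0.3600 and (3/5)^3 = 0.2160, the smallest such K is 3.

3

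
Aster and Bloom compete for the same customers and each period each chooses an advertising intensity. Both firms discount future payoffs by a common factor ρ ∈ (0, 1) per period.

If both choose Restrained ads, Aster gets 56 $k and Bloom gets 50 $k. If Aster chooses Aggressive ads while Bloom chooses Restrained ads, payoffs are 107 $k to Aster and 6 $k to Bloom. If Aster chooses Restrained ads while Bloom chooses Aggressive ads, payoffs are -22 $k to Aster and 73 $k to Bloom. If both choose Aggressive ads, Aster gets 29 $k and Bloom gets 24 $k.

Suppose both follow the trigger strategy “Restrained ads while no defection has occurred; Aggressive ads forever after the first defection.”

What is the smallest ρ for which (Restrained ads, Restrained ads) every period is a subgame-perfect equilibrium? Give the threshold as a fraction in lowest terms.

Aster: cooperation gives 56 each period; deviation gives 107 once then 29 forever.
  56/(1−ρ) ≥ 107 + 29ρ/(1−ρ) ⇒ ρ ≥ 51/78 = 17/26.
Bloom: cooperation gives 50 each period; deviation gives 73 once then 24 forever.
  ρ ≥ 23/49.
Both must hold, so the binding constraint is Aster's: ρ ≥ 17/26.

17/26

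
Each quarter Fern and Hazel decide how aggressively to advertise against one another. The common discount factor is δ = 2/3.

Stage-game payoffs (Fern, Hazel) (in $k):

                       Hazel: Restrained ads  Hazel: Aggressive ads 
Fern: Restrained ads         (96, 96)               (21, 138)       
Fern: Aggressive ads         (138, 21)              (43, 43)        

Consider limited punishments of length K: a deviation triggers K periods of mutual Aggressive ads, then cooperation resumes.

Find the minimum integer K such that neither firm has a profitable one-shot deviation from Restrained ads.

Need Σ_{k=1}^{K} δ^k ≥ (138−96)/(96−43) = 0.7925 at δ = 2/3.
At K = 1 the sum is 0.6667 < 0.7925; at K = 2 it is 1.1111 ≥ 0.7925.
So the minimum punishment length is K = 2.

2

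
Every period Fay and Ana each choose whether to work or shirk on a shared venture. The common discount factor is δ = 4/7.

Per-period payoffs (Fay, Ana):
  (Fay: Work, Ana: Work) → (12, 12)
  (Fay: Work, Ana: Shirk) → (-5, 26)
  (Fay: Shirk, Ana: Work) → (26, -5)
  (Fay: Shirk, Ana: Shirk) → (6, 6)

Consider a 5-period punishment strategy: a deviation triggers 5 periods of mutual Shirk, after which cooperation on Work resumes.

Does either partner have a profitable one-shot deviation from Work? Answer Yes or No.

Comparing payoff streams over the 6 periods until play realigns: cooperate → 12(1+δ+…+δ^5); deviate → 26 + 6(δ+…+δ^5).
Cooperation is sustained iff (12−6)(δ+…+δ^5) ≥ 26−12.
δ+…+δ^5 = 4/7·(1−(4/7)^5)/(1−4/7) = 1.2521, and (26−12)/(12−6) = 2.3333.
1.2521 < 2.3333, so cooperation is not sustainable.

Yes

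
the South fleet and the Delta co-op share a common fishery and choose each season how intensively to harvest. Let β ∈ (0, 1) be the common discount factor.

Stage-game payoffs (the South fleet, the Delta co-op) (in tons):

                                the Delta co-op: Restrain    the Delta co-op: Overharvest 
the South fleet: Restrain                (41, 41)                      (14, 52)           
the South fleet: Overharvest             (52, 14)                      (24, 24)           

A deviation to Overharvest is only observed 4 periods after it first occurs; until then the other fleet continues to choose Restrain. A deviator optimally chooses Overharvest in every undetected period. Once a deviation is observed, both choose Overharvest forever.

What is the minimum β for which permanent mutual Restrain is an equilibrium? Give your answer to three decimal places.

0.792

The best deviation is to choose Overharvest for all 4 undetected periods, earning 52 each, then 24 forever once detected.
Deviation value: 52(1−β^4)/(1−β) + 24β^4/(1−β); cooperation value: 41/(1−β).
IC: 41 ≥ 52(1−β^4) + 24β^4 = 52 − 28β^4.
So β^4 ≥ 11/28, giving β ≥ (11/28)^(1/4) ≈ 0.792.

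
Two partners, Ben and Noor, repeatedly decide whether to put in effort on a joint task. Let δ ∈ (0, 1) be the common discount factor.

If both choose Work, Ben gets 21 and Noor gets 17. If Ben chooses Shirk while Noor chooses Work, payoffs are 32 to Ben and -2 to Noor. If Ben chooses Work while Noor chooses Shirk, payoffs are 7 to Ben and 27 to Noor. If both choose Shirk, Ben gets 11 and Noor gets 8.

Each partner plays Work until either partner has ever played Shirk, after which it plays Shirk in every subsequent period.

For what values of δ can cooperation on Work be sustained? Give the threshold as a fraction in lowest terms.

For Ben: deviation gain 32−21 = 11, per-period punishment loss 21−11 = 10. IC gives δ ≥ 11/21.
For Noor: gain 10, loss 9 per period, so δ ≥ 10/19.
The tighter constraint is Noor's, so cooperation needs δ ≥ 10/19.

10/19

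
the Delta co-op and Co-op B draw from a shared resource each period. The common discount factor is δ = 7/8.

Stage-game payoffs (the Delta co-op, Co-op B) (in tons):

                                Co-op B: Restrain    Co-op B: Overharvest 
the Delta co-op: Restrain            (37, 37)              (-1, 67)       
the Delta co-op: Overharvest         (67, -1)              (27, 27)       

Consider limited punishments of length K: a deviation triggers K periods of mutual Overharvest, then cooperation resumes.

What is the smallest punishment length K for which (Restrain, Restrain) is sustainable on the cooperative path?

Need Σ_{k=1}^{K} δ^k ≥ (67−37)/(37−27) = 3.0000 at δ = 7/8.
At K = 4 the sum is 2.8967 < 3.0000; at K = 5 it is 3.4096 ≥ 3.0000.
So the minimum punishment length is K = 5.

5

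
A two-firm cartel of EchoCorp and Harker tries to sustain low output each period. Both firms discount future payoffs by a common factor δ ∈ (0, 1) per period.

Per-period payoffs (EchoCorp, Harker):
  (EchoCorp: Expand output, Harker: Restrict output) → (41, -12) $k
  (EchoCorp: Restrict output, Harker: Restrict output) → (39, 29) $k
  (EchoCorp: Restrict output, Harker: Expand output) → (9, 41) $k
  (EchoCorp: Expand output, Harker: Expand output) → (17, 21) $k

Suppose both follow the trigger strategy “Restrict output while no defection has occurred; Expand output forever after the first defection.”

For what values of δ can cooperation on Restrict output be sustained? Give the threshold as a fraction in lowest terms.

EchoCorp's threshold: (41−39)/(41−17) = 1/12.
Harker's threshold: (41−29)/(41−21) = 3/5.
1/12 < 3/5, so Harker binds and δ* = 3/5.

3/5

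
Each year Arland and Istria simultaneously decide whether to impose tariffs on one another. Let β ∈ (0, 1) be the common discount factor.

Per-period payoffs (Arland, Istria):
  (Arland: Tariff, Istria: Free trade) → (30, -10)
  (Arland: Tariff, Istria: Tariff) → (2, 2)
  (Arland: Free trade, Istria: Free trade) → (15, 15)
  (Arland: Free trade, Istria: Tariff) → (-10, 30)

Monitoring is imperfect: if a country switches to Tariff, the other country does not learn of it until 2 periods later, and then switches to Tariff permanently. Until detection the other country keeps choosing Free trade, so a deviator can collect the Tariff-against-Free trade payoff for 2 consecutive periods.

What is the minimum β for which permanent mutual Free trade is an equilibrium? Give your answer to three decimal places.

0.732

Deviating for the 2 undetected periods gains 30−15 = 15 per period over cooperation, then loses 15−2 = 13 per period forever once punishment starts.
Gain: 15(1 + β + … + β^1); loss: 13·β^2/(1−β).
No profitable deviation ⇔ 15(1−β^2) ≤ 13·β^2, i.e. β^2 ≥ 15/(15+13) = 15/28.
Hence β ≥ (15/28)^(1/2) ≈ 0.732.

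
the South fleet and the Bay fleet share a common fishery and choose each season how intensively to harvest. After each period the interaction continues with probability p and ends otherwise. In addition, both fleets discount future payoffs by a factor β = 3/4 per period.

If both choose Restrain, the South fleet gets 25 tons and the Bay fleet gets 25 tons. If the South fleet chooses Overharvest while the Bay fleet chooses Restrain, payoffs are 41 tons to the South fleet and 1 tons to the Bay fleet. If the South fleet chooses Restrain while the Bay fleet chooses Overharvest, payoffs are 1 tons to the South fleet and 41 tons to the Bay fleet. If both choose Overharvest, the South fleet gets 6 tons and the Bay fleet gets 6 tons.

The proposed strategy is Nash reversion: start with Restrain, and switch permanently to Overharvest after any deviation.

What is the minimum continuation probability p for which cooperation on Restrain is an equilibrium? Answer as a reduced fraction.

64/105

With continuation probability p and discount β, the effective per-period discount factor is βp.
Grim-trigger IC: βp ≥ (41−25)/(41−6) = 16/35.
So p ≥ (16/35)/(3/4) = 64/105.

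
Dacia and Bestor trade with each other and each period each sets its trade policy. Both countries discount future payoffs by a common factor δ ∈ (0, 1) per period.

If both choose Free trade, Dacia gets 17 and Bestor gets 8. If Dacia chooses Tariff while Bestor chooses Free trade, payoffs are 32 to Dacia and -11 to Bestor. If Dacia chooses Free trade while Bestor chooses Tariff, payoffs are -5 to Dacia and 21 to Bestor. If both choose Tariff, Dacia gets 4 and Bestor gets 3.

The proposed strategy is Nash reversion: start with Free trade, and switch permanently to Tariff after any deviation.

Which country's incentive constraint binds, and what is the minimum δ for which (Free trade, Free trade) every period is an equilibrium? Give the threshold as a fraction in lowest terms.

For Dacia: deviation gain 32−17 = 15, per-period punishment loss 17−4 = 13. IC gives δ ≥ 15/28.
For Bestor: gain 13, loss 5 per period, so δ ≥ 13/18.
The tighter constraint is Bestor's, so cooperation needs δ ≥ 13/18.

Bestor; δ ≥ 13/18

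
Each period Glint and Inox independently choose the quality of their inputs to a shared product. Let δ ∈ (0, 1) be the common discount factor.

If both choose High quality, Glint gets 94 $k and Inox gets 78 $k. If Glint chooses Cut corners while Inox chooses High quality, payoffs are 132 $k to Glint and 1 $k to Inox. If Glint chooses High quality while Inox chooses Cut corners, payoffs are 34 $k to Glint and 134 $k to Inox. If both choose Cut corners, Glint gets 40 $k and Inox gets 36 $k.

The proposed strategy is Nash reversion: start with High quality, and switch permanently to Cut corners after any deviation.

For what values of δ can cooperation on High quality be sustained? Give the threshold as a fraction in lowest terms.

4/7

For Glint: deviation gain 132−94 = 38, per-period punishment loss 94−40 = 54. IC gives δ ≥ 38/92 = 19/46.
For Inox: gain 56, loss 42 per period, so δ ≥ 56/98 = 4/7.
The tighter constraint is Inox's, so cooperation needs δ ≥ 4/7.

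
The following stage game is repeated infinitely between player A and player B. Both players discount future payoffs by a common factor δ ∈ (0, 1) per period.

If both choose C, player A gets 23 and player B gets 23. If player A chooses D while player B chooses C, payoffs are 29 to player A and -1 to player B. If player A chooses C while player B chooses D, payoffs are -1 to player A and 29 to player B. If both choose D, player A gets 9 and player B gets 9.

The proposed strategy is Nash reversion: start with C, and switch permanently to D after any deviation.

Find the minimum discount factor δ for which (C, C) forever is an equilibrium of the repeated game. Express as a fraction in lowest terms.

3/10

Under grim trigger the critical discount factor is (T−C)/(T−P) with T = 29, C = 23, P = 9.
δ* = (29−23)/(29−9) = 6/20 = 3/10.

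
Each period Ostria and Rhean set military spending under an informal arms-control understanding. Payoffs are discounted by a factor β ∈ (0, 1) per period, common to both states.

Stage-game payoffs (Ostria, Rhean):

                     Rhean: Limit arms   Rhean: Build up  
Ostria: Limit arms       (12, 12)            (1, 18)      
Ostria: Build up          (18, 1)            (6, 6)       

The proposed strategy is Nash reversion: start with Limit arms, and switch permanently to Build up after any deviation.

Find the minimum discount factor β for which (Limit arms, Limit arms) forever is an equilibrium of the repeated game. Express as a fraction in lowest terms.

1/2

Cooperation forever yields 12 each period: 12/(1−β).
Deviating yields 18 once, then 6 forever: 18 + 6β/(1−β).
No profitable deviation requires 12/(1−β) ≥ 18 + 6β/(1−β).
Multiplying by (1−β): 12 ≥ 18(1−β) + 6β = 18 − 12β.
So 12β ≥ 6, i.e. β ≥ 6/12 = 1/2.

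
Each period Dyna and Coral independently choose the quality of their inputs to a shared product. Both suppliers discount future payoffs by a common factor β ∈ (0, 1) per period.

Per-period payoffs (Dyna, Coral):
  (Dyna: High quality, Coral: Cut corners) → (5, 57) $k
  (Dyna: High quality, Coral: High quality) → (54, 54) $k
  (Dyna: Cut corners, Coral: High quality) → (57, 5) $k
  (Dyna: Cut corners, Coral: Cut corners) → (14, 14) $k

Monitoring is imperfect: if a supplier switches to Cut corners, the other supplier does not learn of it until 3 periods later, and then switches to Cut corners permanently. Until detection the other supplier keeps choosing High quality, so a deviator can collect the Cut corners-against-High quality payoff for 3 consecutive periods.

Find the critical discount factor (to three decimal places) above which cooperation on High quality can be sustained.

0.412

Deviating for the 3 undetected periods gains 57−54 = 3 per period over cooperation, then loses 54−14 = 40 per period forever once punishment starts.
Gain: 3(1 + β + … + β^2); loss: 40·β^3/(1−β).
No profitable deviation ⇔ 3(1−β^3) ≤ 40·β^3, i.e. β^3 ≥ 3/(3+40) = 3/43.
Hence β ≥ (3/43)^(1/3) ≈ 0.412.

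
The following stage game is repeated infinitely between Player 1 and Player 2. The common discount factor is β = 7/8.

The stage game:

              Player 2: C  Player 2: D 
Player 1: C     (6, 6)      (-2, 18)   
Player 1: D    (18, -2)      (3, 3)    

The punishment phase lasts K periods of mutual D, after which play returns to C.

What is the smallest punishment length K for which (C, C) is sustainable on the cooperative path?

7

Need Σ_{k=1}^{K} β^k ≥ (18−6)/(6−3) = 4.0000 at β = 7/8.
At K = 6 the sum is 3.8584 < 4.0000; at K = 7 it is 4.2511 ≥ 4.0000.
So the minimum punishment length is K = 7.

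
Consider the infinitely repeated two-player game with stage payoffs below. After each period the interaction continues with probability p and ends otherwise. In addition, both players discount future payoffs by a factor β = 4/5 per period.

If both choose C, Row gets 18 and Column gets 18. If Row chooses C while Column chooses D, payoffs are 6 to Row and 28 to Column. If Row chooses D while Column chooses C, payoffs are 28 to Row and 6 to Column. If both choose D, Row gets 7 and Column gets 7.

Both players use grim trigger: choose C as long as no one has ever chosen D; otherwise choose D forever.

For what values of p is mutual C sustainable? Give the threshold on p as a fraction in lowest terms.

25/42

With continuation probability p and discount β, the effective per-period discount factor is βp.
Grim-trigger IC: βp ≥ (28−18)/(28−7) = 10/21.
So p ≥ (10/21)/(4/5) = 25/42.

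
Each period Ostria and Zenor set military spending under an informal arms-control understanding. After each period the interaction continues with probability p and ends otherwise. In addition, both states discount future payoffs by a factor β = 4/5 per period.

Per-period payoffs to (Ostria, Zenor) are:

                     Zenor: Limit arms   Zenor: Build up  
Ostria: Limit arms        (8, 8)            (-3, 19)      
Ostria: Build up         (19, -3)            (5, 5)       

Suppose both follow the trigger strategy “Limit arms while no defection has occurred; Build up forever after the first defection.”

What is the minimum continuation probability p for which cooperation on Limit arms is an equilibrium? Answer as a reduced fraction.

With continuation probability p and discount β, the effective per-period discount factor is βp.
Grim-trigger IC: βp ≥ (19−8)/(19−5) = 11/14.
So p ≥ (11/14)/(4/5) = 55/56.

55/56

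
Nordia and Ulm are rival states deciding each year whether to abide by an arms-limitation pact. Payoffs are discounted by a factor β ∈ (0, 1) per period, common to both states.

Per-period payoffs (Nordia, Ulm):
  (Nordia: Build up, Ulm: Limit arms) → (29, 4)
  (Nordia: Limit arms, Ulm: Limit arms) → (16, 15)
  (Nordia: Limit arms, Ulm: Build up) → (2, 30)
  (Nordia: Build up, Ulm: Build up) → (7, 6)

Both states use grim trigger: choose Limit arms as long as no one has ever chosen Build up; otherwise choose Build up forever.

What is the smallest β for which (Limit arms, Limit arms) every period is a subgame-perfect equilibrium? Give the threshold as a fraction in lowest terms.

Nordia's threshold: (29−16)/(29−7) = 13/22.
Ulm's threshold: (30−15)/(30−6) = 5/8.
13/22 < 5/8, so Ulm binds and β* = 5/8.

5/8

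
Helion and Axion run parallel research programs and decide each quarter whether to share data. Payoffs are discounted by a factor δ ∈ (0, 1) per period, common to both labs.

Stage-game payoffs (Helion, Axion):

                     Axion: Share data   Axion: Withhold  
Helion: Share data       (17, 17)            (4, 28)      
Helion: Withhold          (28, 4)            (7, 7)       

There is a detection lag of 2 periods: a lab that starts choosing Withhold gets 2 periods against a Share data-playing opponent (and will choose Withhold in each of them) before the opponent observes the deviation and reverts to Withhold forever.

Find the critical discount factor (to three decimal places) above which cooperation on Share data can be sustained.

0.724

Deviating for the 2 undetected periods gains 28−17 = 11 per period over cooperation, then loses 17−7 = 10 per period forever once punishment starts.
Gain: 11(1 + δ + … + δ^1); loss: 10·δ^2/(1−δ).
No profitable deviation ⇔ 11(1−δ^2) ≤ 10·δ^2, i.e. δ^2 ≥ 11/(11+10) = 11/21.
Hence δ ≥ (11/21)^(1/2) ≈ 0.724.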